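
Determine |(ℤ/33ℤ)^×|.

Factor 33: 33 = 3 · 11.
φ(3) = 3 − 1 = 2.
φ(11) = 11 − 1 = 10.
φ(33) = 2 × 10 = 20.

20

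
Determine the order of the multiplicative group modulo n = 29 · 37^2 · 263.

9771552

φ(10441363) = 10441363 · (1 − 1/29) · (1 − 1/37) · (1 − 1/263)
       = 10441363 · 264096/282199 = 9771552.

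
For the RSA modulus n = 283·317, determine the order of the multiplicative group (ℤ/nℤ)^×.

φ(283) = 283 − 1 = 282.
φ(317) = 317 − 1 = 316.
Since φ is multiplicative, φ(89711) = 282 · 316 = 89112.

89112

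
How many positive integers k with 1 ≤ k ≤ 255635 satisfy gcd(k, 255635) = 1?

Factor 255635: 255635 = 5 · 29 · 41 · 43.
φ(5) = 5 − 1 = 4.
φ(29) = 29 − 1 = 28.
φ(41) = 41 − 1 = 40.
φ(43) = 43 − 1 = 42.
Multiply: 4 · 28 · 40 · 42 = 188160.

188160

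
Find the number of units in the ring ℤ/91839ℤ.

Prime factorization: 91839 = 3 × 11^3 × 23.
φ(91839) = 91839 · (1 − 1/3) · (1 − 1/11) · (1 − 1/23)
       = 91839 · 440/759 = 53240.

53240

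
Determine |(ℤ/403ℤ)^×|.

403 = 13 · 31.
φ(13) = 13 − 1 = 12.
φ(31) = 31 − 1 = 30.
Since φ is multiplicative, φ(403) = 12 · 30 = 360.

360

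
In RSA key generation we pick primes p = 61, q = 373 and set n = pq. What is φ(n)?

22320

φ(61) = 61 − 1 = 60.
φ(373) = 373 − 1 = 372.
Since φ is multiplicative, φ(22753) = 60 · 372 = 22320.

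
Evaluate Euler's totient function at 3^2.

6

φ(9) = 9 · (1 − 1/3)
       = 9 · 2/3 = 6.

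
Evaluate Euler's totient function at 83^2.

6806

φ(6889) = 6889 · (1 − 1/83)
       = 6889 · 82/83 = 6806.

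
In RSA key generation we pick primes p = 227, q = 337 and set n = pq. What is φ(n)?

φ(pq) = (p−1)(q−1) = 226 · 336 = 75936.

75936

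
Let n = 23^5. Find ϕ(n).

φ(6436343) = 6436343 · (1 − 1/23)
       = 6436343 · 22/23 = 6156502.

6156502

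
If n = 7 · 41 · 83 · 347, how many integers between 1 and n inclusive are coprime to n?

6809280

φ(7) = 7 − 1 = 6.
φ(41) = 41 − 1 = 40.
φ(83) = 83 − 1 = 82.
φ(347) = 347 − 1 = 346.
φ(8265887) = 6 × 40 × 82 × 346 = 6809280.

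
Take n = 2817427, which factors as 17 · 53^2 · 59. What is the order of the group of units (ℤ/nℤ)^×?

φ(2817427) = 2817427 · (1 − 1/17) · (1 − 1/53) · (1 − 1/59)
       = 2817427 · 48256/53159 = 2557568.

2557568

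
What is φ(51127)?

47040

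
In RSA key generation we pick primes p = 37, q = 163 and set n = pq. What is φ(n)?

φ(6031) = 6031 · (1 − 1/37) · (1 − 1/163)
       = 6031 · 5832/6031 = 5832.

5832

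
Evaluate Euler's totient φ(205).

160

Prime factorization: 205 = 5 · 41.
φ(205) = 205 · (1 − 1/5) · (1 − 1/41)
       = 205 · 160/205 = 160.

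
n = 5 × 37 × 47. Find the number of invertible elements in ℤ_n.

φ(8695) = 8695 · (1 − 1/5) · (1 − 1/37) · (1 − 1/47)
       = 8695 · 6624/8695 = 6624.

6624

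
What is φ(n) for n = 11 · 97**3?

9032640

φ(11) = 11 − 1 = 10.
φ(97^3) = 97^3 − 97^2 = 912673 − 9409 = 903264.
Multiply: 10 · 903264 = 9032640.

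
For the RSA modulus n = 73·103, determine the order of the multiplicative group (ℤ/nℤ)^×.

φ(pq) = (p−1)(q−1) = 72 · 102 = 7344.

7344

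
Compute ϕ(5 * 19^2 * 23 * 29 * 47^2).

1821891456

φ(2659492415) = 2659492415 · (1 − 1/5) · (1 − 1/19) · (1 − 1/23) · (1 − 1/29) · (1 − 1/47)
       = 2659492415 · 2040192/2978155 = 1821891456.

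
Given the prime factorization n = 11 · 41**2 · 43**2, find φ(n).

29618400

φ(34189859) = 34189859 · (1 − 1/11) · (1 − 1/41) · (1 − 1/43)
       = 34189859 · 16800/19393 = 29618400.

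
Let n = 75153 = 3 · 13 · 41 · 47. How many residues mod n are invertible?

44160

φ(3) = 3 − 1 = 2.
φ(13) = 13 − 1 = 12.
φ(41) = 41 − 1 = 40.
φ(47) = 47 − 1 = 46.
Multiply: 2 · 12 · 40 · 46 = 44160.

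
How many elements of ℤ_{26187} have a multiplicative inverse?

14112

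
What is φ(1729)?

1296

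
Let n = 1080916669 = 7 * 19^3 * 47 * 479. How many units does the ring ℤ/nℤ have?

857268144

φ(1080916669) = 1080916669 · (1 − 1/7) · (1 − 1/19) · (1 − 1/47) · (1 − 1/479)
       = 1080916669 · 2374704/2994229 = 857268144.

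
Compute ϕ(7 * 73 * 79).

33696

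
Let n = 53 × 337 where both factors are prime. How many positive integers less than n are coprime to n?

17472

φ(n) = (p − 1)(q − 1) = (53−1)(337−1) = 52·336 = 17472.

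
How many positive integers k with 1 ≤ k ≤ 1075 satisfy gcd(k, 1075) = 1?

840

Prime factorization: 1075 = 5^2 × 43.
φ(1075) = 1075 · (1 − 1/5) · (1 − 1/43)
       = 1075 · 168/215 = 840.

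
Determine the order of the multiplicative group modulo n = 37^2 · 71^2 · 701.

4634028000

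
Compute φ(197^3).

7606564

φ(197^3) = 197^3 − 197^2 = 7645373 − 38809 = 7606564.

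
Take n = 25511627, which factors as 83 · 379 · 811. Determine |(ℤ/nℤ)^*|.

25106760

φ(25511627) = 25511627 · (1 − 1/83) · (1 − 1/379) · (1 − 1/811)
       = 25511627 · 25106760/25511627 = 25106760.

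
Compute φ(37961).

37961 = 7 · 11 · 17 · 29.
φ(7) = 7 − 1 = 6.
φ(11) = 11 − 1 = 10.
φ(17) = 17 − 1 = 16.
φ(29) = 29 − 1 = 28.
Since φ is multiplicative, φ(37961) = 6 · 10 · 16 · 28 = 26880.

26880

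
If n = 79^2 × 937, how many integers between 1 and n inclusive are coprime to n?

5767632

φ(79^2) = 79^1·(79−1) = 79·78 = 6162.
φ(937) = 937 − 1 = 936.
Since φ is multiplicative, φ(5847817) = 6162 · 936 = 5767632.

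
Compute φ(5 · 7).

24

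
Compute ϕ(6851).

5760

Factor 6851: 6851 = 13 * 17 * 31.
φ(13) = 13 − 1 = 12.
φ(17) = 17 − 1 = 16.
φ(31) = 31 − 1 = 30.
Multiply: 12 · 16 · 30 = 5760.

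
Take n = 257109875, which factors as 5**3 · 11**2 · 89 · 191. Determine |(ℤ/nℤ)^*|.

183920000

φ(5^3) = 5^3 − 5^2 = 125 − 25 = 100.
φ(11^2) = 11^2 − 11^1 = 121 − 11 = 110.
φ(89) = 89 − 1 = 88.
φ(191) = 191 − 1 = 190.
Multiply: 100 · 110 · 88 · 190 = 183920000.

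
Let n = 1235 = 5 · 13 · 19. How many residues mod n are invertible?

φ(1235) = 1235 · (1 − 1/5) · (1 − 1/13) · (1 − 1/19)
       = 1235 · 864/1235 = 864.

864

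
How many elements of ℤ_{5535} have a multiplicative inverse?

2880

5535 = 3^3 · 5 · 41.
φ(3^3) = 3^3 − 3^2 = 27 − 9 = 18.
φ(5) = 5 − 1 = 4.
φ(41) = 41 − 1 = 40.
Multiply: 18 · 4 · 40 = 2880.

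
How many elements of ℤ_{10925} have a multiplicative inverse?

7920

Factor 10925: 10925 = 5^2 · 19 · 23.
φ(10925) = 10925 · (1 − 1/5) · (1 − 1/19) · (1 − 1/23)
       = 10925 · 1584/2185 = 7920.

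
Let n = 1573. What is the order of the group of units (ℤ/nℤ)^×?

1320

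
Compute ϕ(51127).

47040

First factor: 51127 = 29 · 41 · 43.
φ(51127) = 51127 · (1 − 1/29) · (1 − 1/41) · (1 − 1/43)
       = 51127 · 47040/51127 = 47040.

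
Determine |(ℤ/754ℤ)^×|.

336

Factor 754: 754 = 2 × 13 × 29.
φ(754) = 754 · (1 − 1/2) · (1 − 1/13) · (1 − 1/29)
       = 754 · 336/754 = 336.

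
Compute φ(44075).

33600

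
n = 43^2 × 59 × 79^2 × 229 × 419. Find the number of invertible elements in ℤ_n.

61514650701504

φ(43^2) = 43^1·(43−1) = 43·42 = 1806.
φ(59) = 59 − 1 = 58.
φ(79^2) = 79^2 − 79^1 = 6241 − 79 = 6162.
φ(229) = 229 − 1 = 228.
φ(419) = 419 − 1 = 418.
φ(65326984366381) = 1806 × 58 × 6162 × 228 × 418 = 61514650701504.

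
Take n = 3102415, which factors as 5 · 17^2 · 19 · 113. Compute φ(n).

φ(3102415) = 3102415 · (1 − 1/5) · (1 − 1/17) · (1 − 1/19) · (1 − 1/113)
       = 3102415 · 129024/182495 = 2193408.

2193408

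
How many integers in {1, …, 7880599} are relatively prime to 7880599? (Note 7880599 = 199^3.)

7840998

φ(199^3) = 199^2·(199−1) = 39601·198 = 7840998.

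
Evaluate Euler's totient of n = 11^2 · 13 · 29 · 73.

φ(3330041) = 3330041 · (1 − 1/11) · (1 − 1/13) · (1 − 1/29) · (1 − 1/73)
       = 3330041 · 241920/302731 = 2661120.

2661120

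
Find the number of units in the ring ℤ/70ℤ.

70 = 2 · 5 · 7.
φ(2) = 2 − 1 = 1.
φ(5) = 5 − 1 = 4.
φ(7) = 7 − 1 = 6.
φ(70) = 1 × 4 × 6 = 24.

24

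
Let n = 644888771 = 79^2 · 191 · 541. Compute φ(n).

φ(79^2) = 79^2 − 79^1 = 6241 − 79 = 6162.
φ(191) = 191 − 1 = 190.
φ(541) = 541 − 1 = 540.
Multiply: 6162 · 190 · 540 = 632221200.

632221200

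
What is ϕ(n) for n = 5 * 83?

φ(415) = 415 · (1 − 1/5) · (1 − 1/83)
       = 415 · 328/415 = 328.

328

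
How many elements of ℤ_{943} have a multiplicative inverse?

880

First factor: 943 = 23 · 41.
φ(23) = 23 − 1 = 22.
φ(41) = 41 − 1 = 40.
Since φ is multiplicative, φ(943) = 22 · 40 = 880.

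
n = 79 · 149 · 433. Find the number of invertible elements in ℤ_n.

4987008

φ(5096843) = 5096843 · (1 − 1/79) · (1 − 1/149) · (1 − 1/433)
       = 5096843 · 4987008/5096843 = 4987008.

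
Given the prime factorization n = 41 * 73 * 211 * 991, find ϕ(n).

φ(41) = 41 − 1 = 40.
φ(73) = 73 − 1 = 72.
φ(211) = 211 − 1 = 210.
φ(991) = 991 − 1 = 990.
Since φ is multiplicative, φ(625839293) = 40 · 72 · 210 · 990 = 598752000.

598752000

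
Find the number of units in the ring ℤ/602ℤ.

252

602 = 2 × 7 × 43.
φ(2) = 2 − 1 = 1.
φ(7) = 7 − 1 = 6.
φ(43) = 43 − 1 = 42.
Multiply: 1 · 6 · 42 = 252.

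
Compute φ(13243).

Factor 13243: 13243 = 17 × 19 × 41.
φ(13243) = 13243 · (1 − 1/17) · (1 − 1/19) · (1 − 1/41)
       = 13243 · 11520/13243 = 11520.

11520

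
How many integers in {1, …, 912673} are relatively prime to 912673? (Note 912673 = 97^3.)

903264

φ(97^3) = 97^2·(97−1) = 9409·96 = 903264.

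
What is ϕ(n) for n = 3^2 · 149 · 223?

197136

φ(299043) = 299043 · (1 − 1/3) · (1 − 1/149) · (1 − 1/223)
       = 299043 · 65712/99681 = 197136.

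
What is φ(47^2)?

φ(2209) = 2209 · (1 − 1/47)
       = 2209 · 46/47 = 2162.

2162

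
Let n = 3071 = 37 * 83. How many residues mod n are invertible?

2952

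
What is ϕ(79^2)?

6162

φ(79^2) = 79^2 − 79^1 = 6241 − 79 = 6162.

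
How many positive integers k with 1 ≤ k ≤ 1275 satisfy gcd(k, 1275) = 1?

640

1275 = 3 · 5^2 · 17.
φ(1275) = 1275 · (1 − 1/3) · (1 − 1/5) · (1 − 1/17)
       = 1275 · 128/255 = 640.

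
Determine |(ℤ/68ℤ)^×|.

32

68 = 2**2 * 17.
φ(2^2) = 2^2 − 2^1 = 4 − 2 = 2.
φ(17) = 17 − 1 = 16.
Since φ is multiplicative, φ(68) = 2 · 16 = 32.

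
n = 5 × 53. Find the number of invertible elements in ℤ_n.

208

φ(265) = 265 · (1 − 1/5) · (1 − 1/53)
       = 265 · 208/265 = 208.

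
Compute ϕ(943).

943 = 23 · 41.
φ(943) = 943 · (1 − 1/23) · (1 − 1/41)
       = 943 · 880/943 = 880.

880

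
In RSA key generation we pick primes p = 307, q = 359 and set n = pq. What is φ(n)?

109548

For distinct primes, φ(pq) = (p−1)(q−1) = 306 × 358 = 109548.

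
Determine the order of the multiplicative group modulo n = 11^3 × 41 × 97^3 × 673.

29378480947200

φ(11^3) = 11^2·(11−1) = 121·10 = 1210.
φ(41) = 41 − 1 = 40.
φ(97^3) = 97^3 − 97^2 = 912673 − 9409 = 903264.
φ(673) = 673 − 1 = 672.
φ(33519086884459) = 1210 × 40 × 903264 × 672 = 29378480947200.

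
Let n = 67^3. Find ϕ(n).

φ(67^3) = 67^2·(67−1) = 4489·66 = 296274.

296274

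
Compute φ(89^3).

φ(704969) = 704969 · (1 − 1/89)
       = 704969 · 88/89 = 697048.

697048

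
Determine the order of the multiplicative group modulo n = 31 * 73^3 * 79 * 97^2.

8360592215040

φ(31) = 31 − 1 = 30.
φ(73^3) = 73^2·(73−1) = 5329·72 = 383688.
φ(79) = 79 − 1 = 78.
φ(97^2) = 97^1·(97−1) = 97·96 = 9312.
φ(8963979073897) = 30 × 383688 × 78 × 9312 = 8360592215040.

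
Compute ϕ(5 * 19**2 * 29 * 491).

18768960

φ(25701395) = 25701395 · (1 − 1/5) · (1 − 1/19) · (1 − 1/29) · (1 − 1/491)
       = 25701395 · 987840/1352705 = 18768960.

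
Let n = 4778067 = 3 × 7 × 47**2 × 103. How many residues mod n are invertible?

2646288

φ(3) = 3 − 1 = 2.
φ(7) = 7 − 1 = 6.
φ(47^2) = 47^2 − 47^1 = 2209 − 47 = 2162.
φ(103) = 103 − 1 = 102.
Multiply: 2 · 6 · 2162 · 102 = 2646288.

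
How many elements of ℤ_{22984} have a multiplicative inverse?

Prime factorization: 22984 = 2**3 · 13**2 · 17.
φ(2^3) = 2^3 − 2^2 = 8 − 4 = 4.
φ(13^2) = 13^1·(13−1) = 13·12 = 156.
φ(17) = 17 − 1 = 16.
Multiply: 4 · 156 · 16 = 9984.

9984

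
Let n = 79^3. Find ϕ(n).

486798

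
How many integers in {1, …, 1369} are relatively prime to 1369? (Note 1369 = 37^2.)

φ(37^2) = 37^2 − 37^1 = 1369 − 37 = 1332.

1332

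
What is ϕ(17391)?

Factor 17391: 17391 = 3 · 11 · 17 · 31.
φ(17391) = 17391 · (1 − 1/3) · (1 − 1/11) · (1 − 1/17) · (1 − 1/31)
       = 17391 · 9600/17391 = 9600.

9600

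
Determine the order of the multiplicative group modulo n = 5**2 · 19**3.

129960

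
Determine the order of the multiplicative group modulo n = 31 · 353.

10560

φ(10943) = 10943 · (1 − 1/31) · (1 − 1/353)
       = 10943 · 10560/10943 = 10560.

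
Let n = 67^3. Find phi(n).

296274

φ(67^3) = 67^3 − 67^2 = 300763 − 4489 = 296274.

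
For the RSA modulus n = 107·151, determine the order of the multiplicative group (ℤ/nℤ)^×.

15900

φ(16157) = 16157 · (1 − 1/107) · (1 − 1/151)
       = 16157 · 15900/16157 = 15900.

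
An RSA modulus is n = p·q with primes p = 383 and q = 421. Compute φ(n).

160440

φ(161243) = 161243 · (1 − 1/383) · (1 − 1/421)
       = 161243 · 160440/161243 = 160440.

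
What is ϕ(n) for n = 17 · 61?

960

φ(17) = 17 − 1 = 16.
φ(61) = 61 − 1 = 60.
Since φ is multiplicative, φ(1037) = 16 · 60 = 960.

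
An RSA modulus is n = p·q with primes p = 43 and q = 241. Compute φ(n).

10080

φ(43) = 43 − 1 = 42.
φ(241) = 241 − 1 = 240.
Multiply: 42 · 240 = 10080.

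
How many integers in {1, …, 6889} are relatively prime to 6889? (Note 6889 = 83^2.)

φ(6889) = 6889 · (1 − 1/83)
       = 6889 · 82/83 = 6806.

6806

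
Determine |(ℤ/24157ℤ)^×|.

18816

24157 = 7^2 × 17 × 29.
φ(24157) = 24157 · (1 − 1/7) · (1 − 1/17) · (1 − 1/29)
       = 24157 · 2688/3451 = 18816.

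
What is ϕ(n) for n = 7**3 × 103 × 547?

16373448

φ(19324963) = 19324963 · (1 − 1/7) · (1 − 1/103) · (1 − 1/547)
       = 19324963 · 334152/394387 = 16373448.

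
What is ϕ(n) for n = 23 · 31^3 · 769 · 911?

φ(23) = 23 − 1 = 22.
φ(31^3) = 31^3 − 31^2 = 29791 − 961 = 28830.
φ(769) = 769 − 1 = 768.
φ(911) = 911 − 1 = 910.
φ(480018122887) = 22 × 28830 × 768 × 910 = 443271628800.

443271628800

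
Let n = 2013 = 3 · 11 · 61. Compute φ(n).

1200

φ(3) = 3 − 1 = 2.
φ(11) = 11 − 1 = 10.
φ(61) = 61 − 1 = 60.
φ(2013) = 2 × 10 × 60 = 1200.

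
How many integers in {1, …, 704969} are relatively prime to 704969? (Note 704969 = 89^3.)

697048

φ(89^3) = 89^3 − 89^2 = 704969 − 7921 = 697048.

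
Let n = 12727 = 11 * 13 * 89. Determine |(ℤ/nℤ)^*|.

10560

φ(12727) = 12727 · (1 − 1/11) · (1 − 1/13) · (1 − 1/89)
       = 12727 · 10560/12727 = 10560.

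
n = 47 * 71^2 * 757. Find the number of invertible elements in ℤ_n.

φ(179353739) = 179353739 · (1 − 1/47) · (1 − 1/71) · (1 − 1/757)
       = 179353739 · 2434320/2526109 = 172836720.

172836720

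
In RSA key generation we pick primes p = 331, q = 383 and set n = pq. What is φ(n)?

φ(n) = (p − 1)(q − 1) = (331−1)(383−1) = 330·382 = 126060.

126060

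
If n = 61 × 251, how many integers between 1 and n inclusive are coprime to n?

15000

φ(15311) = 15311 · (1 − 1/61) · (1 − 1/251)
       = 15311 · 15000/15311 = 15000.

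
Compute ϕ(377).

336

Prime factorization: 377 = 13 · 29.
φ(13) = 13 − 1 = 12.
φ(29) = 29 − 1 = 28.
φ(377) = 12 × 28 = 336.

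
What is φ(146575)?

96000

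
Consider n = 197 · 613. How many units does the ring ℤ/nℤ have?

φ(120761) = 120761 · (1 − 1/197) · (1 − 1/613)
       = 120761 · 119952/120761 = 119952.

119952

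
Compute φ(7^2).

42

φ(49) = 49 · (1 − 1/7)
       = 49 · 6/7 = 42.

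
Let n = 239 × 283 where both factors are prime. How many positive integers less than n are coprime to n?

φ(67637) = 67637 · (1 − 1/239) · (1 − 1/283)
       = 67637 · 67116/67637 = 67116.

67116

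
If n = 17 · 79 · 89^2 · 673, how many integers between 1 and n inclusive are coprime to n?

6568353792

φ(7159308719) = 7159308719 · (1 − 1/17) · (1 − 1/79) · (1 − 1/89) · (1 − 1/673)
       = 7159308719 · 73801728/80441671 = 6568353792.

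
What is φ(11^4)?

φ(14641) = 14641 · (1 − 1/11)
       = 14641 · 10/11 = 13310.

13310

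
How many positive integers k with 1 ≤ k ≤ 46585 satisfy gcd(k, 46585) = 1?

Factor 46585: 46585 = 5 × 7 × 11**3.
φ(5) = 5 − 1 = 4.
φ(7) = 7 − 1 = 6.
φ(11^3) = 11^2·(11−1) = 121·10 = 1210.
Multiply: 4 · 6 · 1210 = 29040.

29040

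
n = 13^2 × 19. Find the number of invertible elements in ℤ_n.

2808

φ(3211) = 3211 · (1 − 1/13) · (1 − 1/19)
       = 3211 · 216/247 = 2808.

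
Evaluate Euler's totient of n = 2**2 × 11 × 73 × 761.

1094400

φ(2444332) = 2444332 · (1 − 1/2) · (1 − 1/11) · (1 − 1/73) · (1 − 1/761)
       = 2444332 · 547200/1222166 = 1094400.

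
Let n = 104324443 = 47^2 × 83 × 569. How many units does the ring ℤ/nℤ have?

100697312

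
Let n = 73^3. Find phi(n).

φ(73^3) = 73^2·(73−1) = 5329·72 = 383688.

383688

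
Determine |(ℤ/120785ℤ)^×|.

75264

Prime factorization: 120785 = 5 · 7**2 · 17 · 29.
φ(120785) = 120785 · (1 − 1/5) · (1 − 1/7) · (1 − 1/17) · (1 − 1/29)
       = 120785 · 10752/17255 = 75264.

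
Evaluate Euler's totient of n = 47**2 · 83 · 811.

φ(47^2) = 47^1·(47−1) = 47·46 = 2162.
φ(83) = 83 − 1 = 82.
φ(811) = 811 − 1 = 810.
Since φ is multiplicative, φ(148694417) = 2162 · 82 · 810 = 143600040.

143600040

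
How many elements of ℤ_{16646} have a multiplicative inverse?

6720

Factor 16646: 16646 = 2 * 7 * 29 * 41.
φ(2) = 2 − 1 = 1.
φ(7) = 7 − 1 = 6.
φ(29) = 29 − 1 = 28.
φ(41) = 41 − 1 = 40.
Since φ is multiplicative, φ(16646) = 1 · 6 · 28 · 40 = 6720.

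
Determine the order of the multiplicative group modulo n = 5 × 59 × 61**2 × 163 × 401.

φ(5) = 5 − 1 = 4.
φ(59) = 59 − 1 = 58.
φ(61^2) = 61^1·(61−1) = 61·60 = 3660.
φ(163) = 163 − 1 = 162.
φ(401) = 401 − 1 = 400.
Multiply: 4 · 58 · 3660 · 162 · 400 = 55022976000.

55022976000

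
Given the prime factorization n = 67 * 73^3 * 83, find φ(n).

φ(2163323537) = 2163323537 · (1 − 1/67) · (1 − 1/73) · (1 − 1/83)
       = 2163323537 · 389664/405953 = 2076519456.

2076519456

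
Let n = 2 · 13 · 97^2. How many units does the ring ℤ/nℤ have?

111744

φ(244634) = 244634 · (1 − 1/2) · (1 − 1/13) · (1 − 1/97)
       = 244634 · 1152/2522 = 111744.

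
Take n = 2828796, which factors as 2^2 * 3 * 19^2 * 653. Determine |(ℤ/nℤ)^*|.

891936

φ(2^2) = 2^2 − 2^1 = 4 − 2 = 2.
φ(3) = 3 − 1 = 2.
φ(19^2) = 19^1·(19−1) = 19·18 = 342.
φ(653) = 653 − 1 = 652.
Since φ is multiplicative, φ(2828796) = 2 · 2 · 342 · 652 = 891936.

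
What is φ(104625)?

First factor: 104625 = 3^3 · 5^3 · 31.
φ(104625) = 104625 · (1 − 1/3) · (1 − 1/5) · (1 − 1/31)
       = 104625 · 240/465 = 54000.

54000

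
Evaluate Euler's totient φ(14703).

Factor 14703: 14703 = 3 · 13^2 · 29.
φ(3) = 3 − 1 = 2.
φ(13^2) = 13^2 − 13^1 = 169 − 13 = 156.
φ(29) = 29 − 1 = 28.
φ(14703) = 2 × 156 × 28 = 8736.

8736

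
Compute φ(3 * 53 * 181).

18720

φ(3) = 3 − 1 = 2.
φ(53) = 53 − 1 = 52.
φ(181) = 181 − 1 = 180.
Multiply: 2 · 52 · 180 = 18720.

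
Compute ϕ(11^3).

φ(1331) = 1331 · (1 − 1/11)
       = 1331 · 10/11 = 1210.

1210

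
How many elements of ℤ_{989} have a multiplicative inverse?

924

Prime factorization: 989 = 23 * 43.
φ(23) = 23 − 1 = 22.
φ(43) = 43 − 1 = 42.
Multiply: 22 · 42 = 924.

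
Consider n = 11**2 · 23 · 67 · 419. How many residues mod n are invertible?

66762960

φ(11^2) = 11^2 − 11^1 = 121 − 11 = 110.
φ(23) = 23 − 1 = 22.
φ(67) = 67 − 1 = 66.
φ(419) = 419 − 1 = 418.
Since φ is multiplicative, φ(78127159) = 110 · 22 · 66 · 418 = 66762960.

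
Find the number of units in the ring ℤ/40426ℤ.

17920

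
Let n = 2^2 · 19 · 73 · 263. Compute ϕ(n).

679104

φ(1459124) = 1459124 · (1 − 1/2) · (1 − 1/19) · (1 − 1/73) · (1 − 1/263)
       = 1459124 · 339552/729562 = 679104.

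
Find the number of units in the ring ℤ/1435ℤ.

960

Factor 1435: 1435 = 5 × 7 × 41.
φ(5) = 5 − 1 = 4.
φ(7) = 7 − 1 = 6.
φ(41) = 41 − 1 = 40.
Multiply: 4 · 6 · 40 = 960.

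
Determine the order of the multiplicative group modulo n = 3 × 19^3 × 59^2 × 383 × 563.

φ(3) = 3 − 1 = 2.
φ(19^3) = 19^3 − 19^2 = 6859 − 361 = 6498.
φ(59^2) = 59^2 − 59^1 = 3481 − 59 = 3422.
φ(383) = 383 − 1 = 382.
φ(563) = 563 − 1 = 562.
φ(15445189804773) = 2 × 6498 × 3422 × 382 × 562 = 9547493829408.

9547493829408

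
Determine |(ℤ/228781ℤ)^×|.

181104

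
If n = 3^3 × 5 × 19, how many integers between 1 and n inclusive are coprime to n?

φ(3^3) = 3^2·(3−1) = 9·2 = 18.
φ(5) = 5 − 1 = 4.
φ(19) = 19 − 1 = 18.
Since φ is multiplicative, φ(2565) = 18 · 4 · 18 = 1296.

1296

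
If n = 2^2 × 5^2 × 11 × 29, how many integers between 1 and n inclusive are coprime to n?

φ(31900) = 31900 · (1 − 1/2) · (1 − 1/5) · (1 − 1/11) · (1 − 1/29)
       = 31900 · 1120/3190 = 11200.

11200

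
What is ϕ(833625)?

388800

Factor 833625: 833625 = 3**3 · 5**3 · 13 · 19.
φ(833625) = 833625 · (1 − 1/3) · (1 − 1/5) · (1 − 1/13) · (1 − 1/19)
       = 833625 · 1728/3705 = 388800.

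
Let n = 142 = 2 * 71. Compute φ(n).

φ(142) = 142 · (1 − 1/2) · (1 − 1/71)
       = 142 · 70/142 = 70.

70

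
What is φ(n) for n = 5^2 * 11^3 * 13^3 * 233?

11386003200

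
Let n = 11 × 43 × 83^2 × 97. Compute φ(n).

274417920

φ(316074209) = 316074209 · (1 − 1/11) · (1 − 1/43) · (1 − 1/83) · (1 − 1/97)
       = 316074209 · 3306240/3808123 = 274417920.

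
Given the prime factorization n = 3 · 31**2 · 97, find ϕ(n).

φ(3) = 3 − 1 = 2.
φ(31^2) = 31^1·(31−1) = 31·30 = 930.
φ(97) = 97 − 1 = 96.
φ(279651) = 2 × 930 × 96 = 178560.

178560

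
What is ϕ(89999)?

First factor: 89999 = 7 × 13 × 23 × 43.
φ(7) = 7 − 1 = 6.
φ(13) = 13 − 1 = 12.
φ(23) = 23 − 1 = 22.
φ(43) = 43 − 1 = 42.
Since φ is multiplicative, φ(89999) = 6 · 12 · 22 · 42 = 66528.

66528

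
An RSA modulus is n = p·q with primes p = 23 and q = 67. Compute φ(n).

1452

φ(1541) = 1541 · (1 − 1/23) · (1 − 1/67)
       = 1541 · 1452/1541 = 1452.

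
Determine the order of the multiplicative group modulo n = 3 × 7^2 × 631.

φ(3) = 3 − 1 = 2.
φ(7^2) = 7^1·(7−1) = 7·6 = 42.
φ(631) = 631 − 1 = 630.
Multiply: 2 · 42 · 630 = 52920.

52920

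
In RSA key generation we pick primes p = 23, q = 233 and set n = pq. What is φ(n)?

5104

φ(23) = 23 − 1 = 22.
φ(233) = 233 − 1 = 232.
Since φ is multiplicative, φ(5359) = 22 · 232 = 5104.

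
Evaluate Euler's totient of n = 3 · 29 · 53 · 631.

φ(2909541) = 2909541 · (1 − 1/3) · (1 − 1/29) · (1 − 1/53) · (1 − 1/631)
       = 2909541 · 1834560/2909541 = 1834560.

1834560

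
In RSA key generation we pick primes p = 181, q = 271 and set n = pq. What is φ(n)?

φ(49051) = 49051 · (1 − 1/181) · (1 − 1/271)
       = 49051 · 48600/49051 = 48600.

48600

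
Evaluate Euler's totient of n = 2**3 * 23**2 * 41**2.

φ(2^3) = 2^2·(2−1) = 4·1 = 4.
φ(23^2) = 23^2 − 23^1 = 529 − 23 = 506.
φ(41^2) = 41^2 − 41^1 = 1681 − 41 = 1640.
Multiply: 4 · 506 · 1640 = 3319360.

3319360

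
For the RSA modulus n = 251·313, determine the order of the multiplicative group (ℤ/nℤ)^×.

For distinct primes, φ(pq) = (p−1)(q−1) = 250 × 312 = 78000.

78000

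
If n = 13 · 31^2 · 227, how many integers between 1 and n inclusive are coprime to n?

2522160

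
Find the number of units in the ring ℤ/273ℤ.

Prime factorization: 273 = 3 * 7 * 13.
φ(273) = 273 · (1 − 1/3) · (1 − 1/7) · (1 − 1/13)
       = 273 · 144/273 = 144.

144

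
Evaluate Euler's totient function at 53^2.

2756

φ(2809) = 2809 · (1 − 1/53)
       = 2809 · 52/53 = 2756.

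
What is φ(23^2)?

506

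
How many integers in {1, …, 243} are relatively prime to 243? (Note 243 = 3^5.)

162

φ(243) = 243 · (1 − 1/3)
       = 243 · 2/3 = 162.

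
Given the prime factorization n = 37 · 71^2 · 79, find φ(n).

φ(14734843) = 14734843 · (1 − 1/37) · (1 − 1/71) · (1 − 1/79)
       = 14734843 · 196560/207533 = 13955760.

13955760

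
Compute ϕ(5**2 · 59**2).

68440

φ(5^2) = 5^1·(5−1) = 5·4 = 20.
φ(59^2) = 59^2 − 59^1 = 3481 − 59 = 3422.
Since φ is multiplicative, φ(87025) = 20 · 3422 = 68440.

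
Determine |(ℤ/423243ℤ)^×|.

259200

Factor 423243: 423243 = 3^2 · 31 · 37 · 41.
φ(3^2) = 3^1·(3−1) = 3·2 = 6.
φ(31) = 31 − 1 = 30.
φ(37) = 37 − 1 = 36.
φ(41) = 41 − 1 = 40.
φ(423243) = 6 × 30 × 36 × 40 = 259200.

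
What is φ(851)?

792

851 = 23 · 37.
φ(851) = 851 · (1 − 1/23) · (1 − 1/37)
       = 851 · 792/851 = 792.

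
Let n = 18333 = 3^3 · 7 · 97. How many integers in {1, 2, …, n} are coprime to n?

10368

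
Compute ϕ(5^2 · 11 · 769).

153600

φ(5^2) = 5^1·(5−1) = 5·4 = 20.
φ(11) = 11 − 1 = 10.
φ(769) = 769 − 1 = 768.
Multiply: 20 · 10 · 768 = 153600.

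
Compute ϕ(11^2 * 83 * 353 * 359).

φ(11^2) = 11^1·(11−1) = 11·10 = 110.
φ(83) = 83 − 1 = 82.
φ(353) = 353 − 1 = 352.
φ(359) = 359 − 1 = 358.
Multiply: 110 · 82 · 352 · 358 = 1136664320.

1136664320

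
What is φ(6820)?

6820 = 2^2 * 5 * 11 * 31.
φ(6820) = 6820 · (1 − 1/2) · (1 − 1/5) · (1 − 1/11) · (1 − 1/31)
       = 6820 · 1200/3410 = 2400.

2400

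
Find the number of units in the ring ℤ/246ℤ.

80

Factor 246: 246 = 2 * 3 * 41.
φ(2) = 2 − 1 = 1.
φ(3) = 3 − 1 = 2.
φ(41) = 41 − 1 = 40.
Multiply: 1 · 2 · 40 = 80.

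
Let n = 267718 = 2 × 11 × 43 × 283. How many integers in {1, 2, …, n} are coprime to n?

118440

φ(267718) = 267718 · (1 − 1/2) · (1 − 1/11) · (1 − 1/43) · (1 − 1/283)
       = 267718 · 118440/267718 = 118440.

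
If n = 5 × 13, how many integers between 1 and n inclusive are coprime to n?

48

φ(65) = 65 · (1 − 1/5) · (1 − 1/13)
       = 65 · 48/65 = 48.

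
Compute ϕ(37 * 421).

15120

φ(15577) = 15577 · (1 − 1/37) · (1 − 1/421)
       = 15577 · 15120/15577 = 15120.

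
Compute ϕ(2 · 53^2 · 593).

φ(3331474) = 3331474 · (1 − 1/2) · (1 − 1/53) · (1 − 1/593)
       = 3331474 · 30784/62858 = 1631552.

1631552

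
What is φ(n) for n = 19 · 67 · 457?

541728

φ(581761) = 581761 · (1 − 1/19) · (1 − 1/67) · (1 − 1/457)
       = 581761 · 541728/581761 = 541728.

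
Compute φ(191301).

First factor: 191301 = 3 · 11^2 · 17 · 31.
φ(3) = 3 − 1 = 2.
φ(11^2) = 11^2 − 11^1 = 121 − 11 = 110.
φ(17) = 17 − 1 = 16.
φ(31) = 31 − 1 = 30.
Multiply: 2 · 110 · 16 · 30 = 105600.

105600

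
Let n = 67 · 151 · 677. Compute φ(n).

6692400

φ(67) = 67 − 1 = 66.
φ(151) = 151 − 1 = 150.
φ(677) = 677 − 1 = 676.
Since φ is multiplicative, φ(6849209) = 66 · 150 · 676 = 6692400.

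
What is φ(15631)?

11760

Prime factorization: 15631 = 7**2 * 11 * 29.
φ(15631) = 15631 · (1 − 1/7) · (1 − 1/11) · (1 − 1/29)
       = 15631 · 1680/2233 = 11760.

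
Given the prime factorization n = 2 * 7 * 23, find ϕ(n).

132

φ(2) = 2 − 1 = 1.
φ(7) = 7 − 1 = 6.
φ(23) = 23 − 1 = 22.
Since φ is multiplicative, φ(322) = 1 · 6 · 22 = 132.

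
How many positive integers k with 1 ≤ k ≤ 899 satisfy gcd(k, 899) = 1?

840

First factor: 899 = 29 * 31.
φ(29) = 29 − 1 = 28.
φ(31) = 31 − 1 = 30.
φ(899) = 28 × 30 = 840.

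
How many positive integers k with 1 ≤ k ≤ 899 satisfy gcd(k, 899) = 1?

840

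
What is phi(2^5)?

16

φ(2^5) = 2^4·(2−1) = 16·1 = 16.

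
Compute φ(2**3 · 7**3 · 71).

φ(194824) = 194824 · (1 − 1/2) · (1 − 1/7) · (1 − 1/71)
       = 194824 · 420/994 = 82320.

82320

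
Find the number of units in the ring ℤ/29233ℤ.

26400

29233 = 23 * 31 * 41.
φ(29233) = 29233 · (1 − 1/23) · (1 − 1/31) · (1 − 1/41)
       = 29233 · 26400/29233 = 26400.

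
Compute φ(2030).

First factor: 2030 = 2 × 5 × 7 × 29.
φ(2030) = 2030 · (1 − 1/2) · (1 − 1/5) · (1 − 1/7) · (1 − 1/29)
       = 2030 · 672/2030 = 672.

672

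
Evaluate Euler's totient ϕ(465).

240

First factor: 465 = 3 · 5 · 31.
φ(3) = 3 − 1 = 2.
φ(5) = 5 − 1 = 4.
φ(31) = 31 − 1 = 30.
Multiply: 2 · 4 · 30 = 240.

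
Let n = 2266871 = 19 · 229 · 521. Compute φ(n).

2134080

φ(2266871) = 2266871 · (1 − 1/19) · (1 − 1/229) · (1 − 1/521)
       = 2266871 · 2134080/2266871 = 2134080.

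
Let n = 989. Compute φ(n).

Factor 989: 989 = 23 · 43.
φ(989) = 989 · (1 − 1/23) · (1 − 1/43)
       = 989 · 924/989 = 924.

924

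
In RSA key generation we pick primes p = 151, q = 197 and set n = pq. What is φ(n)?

29400

For distinct primes, φ(pq) = (p−1)(q−1) = 150 × 196 = 29400.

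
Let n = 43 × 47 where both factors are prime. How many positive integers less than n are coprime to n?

1932

φ(2021) = 2021 · (1 − 1/43) · (1 − 1/47)
       = 2021 · 1932/2021 = 1932.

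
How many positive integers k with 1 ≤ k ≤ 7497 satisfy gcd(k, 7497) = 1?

4032

Factor 7497: 7497 = 3^2 * 7^2 * 17.
φ(7497) = 7497 · (1 − 1/3) · (1 − 1/7) · (1 − 1/17)
       = 7497 · 192/357 = 4032.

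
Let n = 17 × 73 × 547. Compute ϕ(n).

628992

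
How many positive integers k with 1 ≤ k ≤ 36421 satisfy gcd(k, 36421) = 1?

27720

Prime factorization: 36421 = 7 × 11**2 × 43.
φ(7) = 7 − 1 = 6.
φ(11^2) = 11^2 − 11^1 = 121 − 11 = 110.
φ(43) = 43 − 1 = 42.
Multiply: 6 · 110 · 42 = 27720.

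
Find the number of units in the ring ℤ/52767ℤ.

28800

Factor 52767: 52767 = 3^2 × 11 × 13 × 41.
φ(3^2) = 3^1·(3−1) = 3·2 = 6.
φ(11) = 11 − 1 = 10.
φ(13) = 13 − 1 = 12.
φ(41) = 41 − 1 = 40.
Since φ is multiplicative, φ(52767) = 6 · 10 · 12 · 40 = 28800.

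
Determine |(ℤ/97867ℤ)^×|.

Prime factorization: 97867 = 7 · 11 · 31 · 41.
φ(97867) = 97867 · (1 − 1/7) · (1 − 1/11) · (1 − 1/31) · (1 − 1/41)
       = 97867 · 72000/97867 = 72000.

72000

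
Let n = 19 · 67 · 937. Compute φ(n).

φ(19) = 19 − 1 = 18.
φ(67) = 67 − 1 = 66.
φ(937) = 937 − 1 = 936.
φ(1192801) = 18 × 66 × 936 = 1111968.

1111968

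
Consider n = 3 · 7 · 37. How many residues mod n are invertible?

φ(3) = 3 − 1 = 2.
φ(7) = 7 − 1 = 6.
φ(37) = 37 − 1 = 36.
φ(777) = 2 × 6 × 36 = 432.

432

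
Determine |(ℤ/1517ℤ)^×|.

1440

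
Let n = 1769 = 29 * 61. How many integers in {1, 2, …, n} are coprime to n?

1680

φ(29) = 29 − 1 = 28.
φ(61) = 61 − 1 = 60.
Multiply: 28 · 60 = 1680.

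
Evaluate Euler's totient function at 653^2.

φ(426409) = 426409 · (1 − 1/653)
       = 426409 · 652/653 = 425756.

425756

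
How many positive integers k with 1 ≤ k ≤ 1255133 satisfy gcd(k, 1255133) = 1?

1064800

1255133 = 11^3 × 23 × 41.
φ(11^3) = 11^3 − 11^2 = 1331 − 121 = 1210.
φ(23) = 23 − 1 = 22.
φ(41) = 41 − 1 = 40.
φ(1255133) = 1210 × 22 × 40 = 1064800.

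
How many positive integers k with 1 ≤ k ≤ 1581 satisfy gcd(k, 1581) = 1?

960

First factor: 1581 = 3 · 17 · 31.
φ(3) = 3 − 1 = 2.
φ(17) = 17 − 1 = 16.
φ(31) = 31 − 1 = 30.
φ(1581) = 2 × 16 × 30 = 960.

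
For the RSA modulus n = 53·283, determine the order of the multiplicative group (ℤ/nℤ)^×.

14664

φ(53) = 53 − 1 = 52.
φ(283) = 283 − 1 = 282.
Since φ is multiplicative, φ(14999) = 52 · 282 = 14664.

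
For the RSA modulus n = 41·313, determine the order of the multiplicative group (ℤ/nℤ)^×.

12480

φ(12833) = 12833 · (1 − 1/41) · (1 − 1/313)
       = 12833 · 12480/12833 = 12480.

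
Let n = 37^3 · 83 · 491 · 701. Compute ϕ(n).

1386161784000

φ(37^3) = 37^3 − 37^2 = 50653 − 1369 = 49284.
φ(83) = 83 − 1 = 82.
φ(491) = 491 − 1 = 490.
φ(701) = 701 − 1 = 700.
Multiply: 49284 · 82 · 490 · 700 = 1386161784000.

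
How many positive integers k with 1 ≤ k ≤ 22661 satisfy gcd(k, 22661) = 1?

20160

Factor 22661: 22661 = 17 · 31 · 43.
φ(22661) = 22661 · (1 − 1/17) · (1 − 1/31) · (1 − 1/43)
       = 22661 · 20160/22661 = 20160.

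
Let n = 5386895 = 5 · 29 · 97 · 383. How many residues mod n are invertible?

φ(5386895) = 5386895 · (1 − 1/5) · (1 − 1/29) · (1 − 1/97) · (1 − 1/383)
       = 5386895 · 4107264/5386895 = 4107264.

4107264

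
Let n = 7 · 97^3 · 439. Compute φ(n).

φ(2804644129) = 2804644129 · (1 − 1/7) · (1 − 1/97) · (1 − 1/439)
       = 2804644129 · 252288/298081 = 2373777792.

2373777792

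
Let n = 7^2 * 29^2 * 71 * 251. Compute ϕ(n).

596820000

φ(7^2) = 7^2 − 7^1 = 49 − 7 = 42.
φ(29^2) = 29^1·(29−1) = 29·28 = 812.
φ(71) = 71 − 1 = 70.
φ(251) = 251 − 1 = 250.
Multiply: 42 · 812 · 70 · 250 = 596820000.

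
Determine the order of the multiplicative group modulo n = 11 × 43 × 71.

29400

φ(33583) = 33583 · (1 − 1/11) · (1 − 1/43) · (1 − 1/71)
       = 33583 · 29400/33583 = 29400.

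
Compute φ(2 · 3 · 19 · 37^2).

φ(156066) = 156066 · (1 − 1/2) · (1 − 1/3) · (1 − 1/19) · (1 − 1/37)
       = 156066 · 1296/4218 = 47952.

47952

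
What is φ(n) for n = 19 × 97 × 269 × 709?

φ(351498803) = 351498803 · (1 − 1/19) · (1 − 1/97) · (1 − 1/269) · (1 − 1/709)
       = 351498803 · 327877632/351498803 = 327877632.

327877632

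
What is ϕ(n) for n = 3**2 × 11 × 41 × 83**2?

φ(3^2) = 3^1·(3−1) = 3·2 = 6.
φ(11) = 11 − 1 = 10.
φ(41) = 41 − 1 = 40.
φ(83^2) = 83^1·(83−1) = 83·82 = 6806.
Since φ is multiplicative, φ(27962451) = 6 · 10 · 40 · 6806 = 16334400.

16334400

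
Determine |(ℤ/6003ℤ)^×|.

Prime factorization: 6003 = 3^2 × 23 × 29.
φ(3^2) = 3^2 − 3^1 = 9 − 3 = 6.
φ(23) = 23 − 1 = 22.
φ(29) = 29 − 1 = 28.
Since φ is multiplicative, φ(6003) = 6 · 22 · 28 = 3696.

3696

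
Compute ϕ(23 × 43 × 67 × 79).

φ(5234777) = 5234777 · (1 − 1/23) · (1 − 1/43) · (1 − 1/67) · (1 − 1/79)
       = 5234777 · 4756752/5234777 = 4756752.

4756752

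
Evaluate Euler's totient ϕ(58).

28

Factor 58: 58 = 2 · 29.
φ(2) = 2 − 1 = 1.
φ(29) = 29 − 1 = 28.
φ(58) = 1 × 28 = 28.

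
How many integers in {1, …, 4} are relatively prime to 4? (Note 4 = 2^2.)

2

φ(4) = 4 · (1 − 1/2)
       = 4 · 1/2 = 2.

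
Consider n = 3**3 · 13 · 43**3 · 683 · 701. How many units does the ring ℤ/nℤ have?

8007968707200

φ(3^3) = 3^2·(3−1) = 9·2 = 18.
φ(13) = 13 − 1 = 12.
φ(43^3) = 43^2·(43−1) = 1849·42 = 77658.
φ(683) = 683 − 1 = 682.
φ(701) = 701 − 1 = 700.
Since φ is multiplicative, φ(13361376593331) = 18 · 12 · 77658 · 682 · 700 = 8007968707200.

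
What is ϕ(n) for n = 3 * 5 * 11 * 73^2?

φ(3) = 3 − 1 = 2.
φ(5) = 5 − 1 = 4.
φ(11) = 11 − 1 = 10.
φ(73^2) = 73^1·(73−1) = 73·72 = 5256.
Since φ is multiplicative, φ(879285) = 2 · 4 · 10 · 5256 = 420480.

420480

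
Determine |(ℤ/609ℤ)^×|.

Factor 609: 609 = 3 * 7 * 29.
φ(609) = 609 · (1 − 1/3) · (1 − 1/7) · (1 − 1/29)
       = 609 · 336/609 = 336.

336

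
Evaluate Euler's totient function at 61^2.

φ(61^2) = 61^2 − 61^1 = 3721 − 61 = 3660.

3660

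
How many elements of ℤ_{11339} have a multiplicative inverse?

Prime factorization: 11339 = 17 * 23 * 29.
φ(17) = 17 − 1 = 16.
φ(23) = 23 − 1 = 22.
φ(29) = 29 − 1 = 28.
φ(11339) = 16 × 22 × 28 = 9856.

9856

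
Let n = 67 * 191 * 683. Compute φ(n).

8552280

φ(8740351) = 8740351 · (1 − 1/67) · (1 − 1/191) · (1 − 1/683)
       = 8740351 · 8552280/8740351 = 8552280.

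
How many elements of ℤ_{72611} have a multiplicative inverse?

52800

Prime factorization: 72611 = 7 * 11 * 23 * 41.
φ(72611) = 72611 · (1 − 1/7) · (1 − 1/11) · (1 − 1/23) · (1 − 1/41)
       = 72611 · 52800/72611 = 52800.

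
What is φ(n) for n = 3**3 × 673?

φ(3^3) = 3^3 − 3^2 = 27 − 9 = 18.
φ(673) = 673 − 1 = 672.
Since φ is multiplicative, φ(18171) = 18 · 672 = 12096.

12096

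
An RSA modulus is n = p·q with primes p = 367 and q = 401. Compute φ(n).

146400

φ(pq) = (p−1)(q−1) = 366 · 400 = 146400.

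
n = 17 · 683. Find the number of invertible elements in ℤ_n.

φ(17) = 17 − 1 = 16.
φ(683) = 683 − 1 = 682.
Multiply: 16 · 682 = 10912.

10912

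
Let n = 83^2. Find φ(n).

6806

φ(6889) = 6889 · (1 − 1/83)
       = 6889 · 82/83 = 6806.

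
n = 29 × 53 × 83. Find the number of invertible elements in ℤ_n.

φ(127571) = 127571 · (1 − 1/29) · (1 − 1/53) · (1 − 1/83)
       = 127571 · 119392/127571 = 119392.

119392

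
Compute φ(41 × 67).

2640

φ(41) = 41 − 1 = 40.
φ(67) = 67 − 1 = 66.
Multiply: 40 · 66 = 2640.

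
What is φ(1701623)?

1293600

First factor: 1701623 = 7^3 · 11^2 · 41.
φ(1701623) = 1701623 · (1 − 1/7) · (1 − 1/11) · (1 − 1/41)
       = 1701623 · 2400/3157 = 1293600.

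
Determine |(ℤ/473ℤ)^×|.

420

473 = 11 × 43.
φ(11) = 11 − 1 = 10.
φ(43) = 43 − 1 = 42.
Multiply: 10 · 42 = 420.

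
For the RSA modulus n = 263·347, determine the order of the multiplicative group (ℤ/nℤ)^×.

90652

φ(263) = 263 − 1 = 262.
φ(347) = 347 − 1 = 346.
Multiply: 262 · 346 = 90652.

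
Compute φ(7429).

7429 = 17 × 19 × 23.
φ(17) = 17 − 1 = 16.
φ(19) = 19 − 1 = 18.
φ(23) = 23 − 1 = 22.
Since φ is multiplicative, φ(7429) = 16 · 18 · 22 = 6336.

6336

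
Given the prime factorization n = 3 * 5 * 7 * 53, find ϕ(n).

φ(3) = 3 − 1 = 2.
φ(5) = 5 − 1 = 4.
φ(7) = 7 − 1 = 6.
φ(53) = 53 − 1 = 52.
Since φ is multiplicative, φ(5565) = 2 · 4 · 6 · 52 = 2496.

2496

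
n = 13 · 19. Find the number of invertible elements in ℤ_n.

216

φ(247) = 247 · (1 − 1/13) · (1 − 1/19)
       = 247 · 216/247 = 216.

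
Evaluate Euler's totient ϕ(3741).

2352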